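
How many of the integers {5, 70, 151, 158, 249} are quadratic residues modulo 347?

(5/347) = -1 → non-residue.
(70/347) = -1 → non-residue.
(151/347) = -1 → non-residue.
(158/347) = +1 → QR.
(249/347) = +1 → QR.
Total quadratic residues among the 5: 2.

2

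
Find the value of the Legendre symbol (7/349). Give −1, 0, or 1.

-1

Reciprocity: 7 ≡ 3 and 349 ≡ 1 (mod 4), so (7/349) = +(349/7).
Reduce top mod 7: now compute (6/7).
Pull out 2: since 7 ≡ 7 (mod 8), (2/7) = +1.
Reciprocity: 3 ≡ 3 and 7 ≡ 3 (mod 4), so (3/7) = −(7/3).
Reduce top mod 3: now compute (1/3).
Reached (1/3) = 1. Collecting the sign flips along the way, the symbol is -1.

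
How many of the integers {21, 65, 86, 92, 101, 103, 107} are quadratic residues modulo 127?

(21/127) = +1 → QR.
(65/127) = -1 → non-residue.
(86/127) = -1 → non-residue.
(92/127) = -1 → non-residue.
(101/127) = -1 → non-residue.
(103/127) = +1 → QR.
(107/127) = +1 → QR.
Total quadratic residues among the 7: 3.

3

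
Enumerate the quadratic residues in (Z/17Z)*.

1 2 4 8 9 13 15 16

Square k = 1,…,8 (k and 17−k give the same square):
1²=1, 2²=4, 3²=9, 4²=16, 5²≡8, 6²≡2, 7²≡15, 8²≡13 (mod 17).
So the quadratic residues mod 17 are {1, 2, 4, 8, 9, 13, 15, 16}.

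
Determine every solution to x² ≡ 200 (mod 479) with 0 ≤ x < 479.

46, 433

Since 479 ≡ 3 (mod 4), a square root of 200 is 200^((479+1)/4) = 200^120 mod 479.
Repeated squaring: 200^2≡243, 200^4≡132, 200^8≡180, 200^16≡307, 200^32≡365, 200^64≡63 (mod 479).
200^120 = 200^(64+32+16+8) ≡ 46 (mod 479).
Check: 46² = 2116 ≡ 200 (mod 479). The two roots are 46 and 433.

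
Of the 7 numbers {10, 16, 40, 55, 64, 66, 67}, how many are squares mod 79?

6

(10/79) = +1 → QR.
(16/79) = +1 → QR.
(40/79) = +1 → QR.
(55/79) = +1 → QR.
(64/79) = +1 → QR.
(66/79) = -1 → non-residue.
(67/79) = +1 → QR.
Total quadratic residues among the 7: 6.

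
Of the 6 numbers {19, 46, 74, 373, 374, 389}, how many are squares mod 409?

(19/409) = -1 → non-residue.
(46/409) = +1 → QR.
(74/409) = -1 → non-residue.
(373/409) = +1 → QR.
(374/409) = -1 → non-residue.
(389/409) = +1 → QR.
Total quadratic residues among the 6: 3.

3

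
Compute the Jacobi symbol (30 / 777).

Pull out 2: since 777 ≡ 1 (mod 8), (2/777) = +1.
Reciprocity: 15 ≡ 3 and 777 ≡ 1 (mod 4), so (15/777) = +(777/15).
Reduce top mod 15: now compute (12/15).
Pull out 2^2: since 15 ≡ 7 (mod 8), (2/15) = +1, so (2/15)^2 = +1.
Reciprocity: 3 ≡ 3 and 15 ≡ 3 (mod 4), so (3/15) = −(15/3).
Reduce top mod 3: now compute (0/3).
Top reduces to 0: gcd > 1, so the symbol is 0.

0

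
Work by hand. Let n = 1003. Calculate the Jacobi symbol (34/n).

Pull out 2: since 1003 ≡ 3 (mod 8), (2/1003) = -1.
Reciprocity: 17 ≡ 1 and 1003 ≡ 3 (mod 4), so (17/1003) = +(1003/17).
Reduce top mod 17: now compute (0/17).
Top reduces to 0: gcd > 1, so the symbol is 0.

0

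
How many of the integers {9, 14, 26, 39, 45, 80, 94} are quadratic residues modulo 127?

3

(9/127) = +1 → QR.
(14/127) = -1 → non-residue.
(26/127) = +1 → QR.
(39/127) = -1 → non-residue.
(45/127) = -1 → non-residue.
(80/127) = -1 → non-residue.
(94/127) = +1 → QR.
Total quadratic residues among the 7: 3.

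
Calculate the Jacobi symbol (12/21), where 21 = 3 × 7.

0

Pull out 2^2: since 21 ≡ 5 (mod 8), (2/21) = -1, so (2/21)^2 = +1.
Reciprocity: 3 ≡ 3 and 21 ≡ 1 (mod 4), so (3/21) = +(21/3).
Reduce top mod 3: now compute (0/3).
Top reduces to 0: gcd > 1, so the symbol is 0.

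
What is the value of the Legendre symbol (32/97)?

1

Pull out 2^5: since 97 ≡ 1 (mod 8), (2/97) = +1, so (2/97)^5 = +1.
Reached (1/97) = 1. Collecting the sign flips along the way, the symbol is +1.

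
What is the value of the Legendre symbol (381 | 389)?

-1

Reciprocity: 381 ≡ 1 and 389 ≡ 1 (mod 4), so (381/389) = +(389/381).
Reduce top mod 381: now compute (8/381).
Pull out 2^3: since 381 ≡ 5 (mod 8), (2/381) = -1, so (2/381)^3 = -1.
Reached (1/381) = 1. Collecting the sign flips along the way, the symbol is -1.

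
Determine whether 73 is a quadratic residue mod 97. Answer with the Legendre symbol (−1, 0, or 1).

Euler's criterion: (73/97) ≡ 73^48 (mod 97).
73^2 ≡ 91 (mod 97)
73^4 ≡ 36 (mod 97)
73^8 ≡ 35 (mod 97)
73^16 ≡ 61 (mod 97)
73^32 ≡ 35 (mod 97)
73^48 = 73^(32+16) ≡ 1 (mod 97).
Result is 1, so (73/97) = 1.

1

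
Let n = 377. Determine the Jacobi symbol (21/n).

Reciprocity: 21 ≡ 1 and 377 ≡ 1 (mod 4), so (21/377) = +(377/21).
Reduce top mod 21: now compute (20/21).
Pull out 2^2: since 21 ≡ 5 (mod 8), (2/21) = -1, so (2/21)^2 = +1.
Reciprocity: 5 ≡ 1 and 21 ≡ 1 (mod 4), so (5/21) = +(21/5).
Reduce top mod 5: now compute (1/5).
Reached (1/5) = 1. Collecting the sign flips along the way, the symbol is +1.

1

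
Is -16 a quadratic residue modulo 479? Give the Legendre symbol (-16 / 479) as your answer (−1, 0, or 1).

-1

First reduce: -16 ≡ 463 (mod 479).
Reciprocity: 463 ≡ 3 and 479 ≡ 3 (mod 4), so (463/479) = −(479/463).
Reduce top mod 463: now compute (16/463).
Pull out 2^4: since 463 ≡ 7 (mod 8), (2/463) = +1, so (2/463)^4 = +1.
Reached (1/463) = 1. Collecting the sign flips along the way, the symbol is -1.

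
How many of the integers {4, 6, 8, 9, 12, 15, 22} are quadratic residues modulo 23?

5

(4/23) = +1 → QR.
(6/23) = +1 → QR.
(8/23) = +1 → QR.
(9/23) = +1 → QR.
(12/23) = +1 → QR.
(15/23) = -1 → non-residue.
(22/23) = -1 → non-residue.
Total quadratic residues among the 7: 5.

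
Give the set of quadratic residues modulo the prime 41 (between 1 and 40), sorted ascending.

1, 2, 4, 5, 8, 9, 10, 16, 18, 20, 21, 23, 25, 31, 32, 33, 36, 37, 39, 40

Square k = 1,…,20 (k and 41−k give the same square):
1²=1, 2²=4, 3²=9, 4²=16, 5²=25, 6²=36, 7²≡8, 8²≡23, 9²≡40, 10²≡18, 11²≡39, 12²≡21, 13²≡5, 14²≡32, 15²≡20, 16²≡10, 17²≡2, 18²≡37, 19²≡33, 20²≡31 (mod 41).
So the quadratic residues mod 41 are {1, 2, 4, 5, 8, 9, 10, 16, 18, 20, 21, 23, 25, 31, 32, 33, 36, 37, 39, 40}.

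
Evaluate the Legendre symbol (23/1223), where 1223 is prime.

Reciprocity: 23 ≡ 3 and 1223 ≡ 3 (mod 4), so (23/1223) = −(1223/23).
Reduce top mod 23: now compute (4/23).
Pull out 2^2: since 23 ≡ 7 (mod 8), (2/23) = +1, so (2/23)^2 = +1.
Reached (1/23) = 1. Collecting the sign flips along the way, the symbol is -1.

-1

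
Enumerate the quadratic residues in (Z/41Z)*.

Square k = 1,…,20 (k and 41−k give the same square):
1²=1, 2²=4, 3²=9, 4²=16, 5²=25, 6²=36, 7²≡8, 8²≡23, 9²≡40, 10²≡18, 11²≡39, 12²≡21, 13²≡5, 14²≡32, 15²≡20, 16²≡10, 17²≡2, 18²≡37, 19²≡33, 20²≡31 (mod 41).
So the quadratic residues mod 41 are {1, 2, 4, 5, 8, 9, 10, 16, 18, 20, 21, 23, 25, 31, 32, 33, 36, 37, 39, 40}.

1, 2, 4, 5, 8, 9, 10, 16, 18, 20, 21, 23, 25, 31, 32, 33, 36, 37, 39, 40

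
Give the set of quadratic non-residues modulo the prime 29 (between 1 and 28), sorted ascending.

2, 3, 8, 10, 11, 12, 14, 15, 17, 18, 19, 21, 26, 27

Square k = 1,…,14 (k and 29−k give the same square):
1²=1, 2²=4, 3²=9, 4²=16, 5²=25, 6²≡7, 7²≡20, 8²≡6, 9²≡23, 10²≡13, 11²≡5, 12²≡28, 13²≡24, 14²≡22 (mod 29).
The residues are {1, 4, 5, 6, 7, 9, 13, 16, 20, 22, 23, 24, 25, 28}; the non-residues are the remaining 14 nonzero classes.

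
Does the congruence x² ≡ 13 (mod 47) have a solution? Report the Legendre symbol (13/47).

-1

Euler's criterion: (13/47) ≡ 13^23 (mod 47).
13^2 ≡ 28 (mod 47)
13^4 ≡ 32 (mod 47)
13^8 ≡ 37 (mod 47)
13^16 ≡ 6 (mod 47)
13^23 = 13^(16+4+2+1) ≡ 46 (mod 47).
Result is 46 ≡ −1, so (13/47) = −1.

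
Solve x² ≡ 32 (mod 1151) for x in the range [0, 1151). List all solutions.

192, 959

Since 1151 ≡ 3 (mod 4), a square root of 32 is 32^((1151+1)/4) = 32^288 mod 1151.
Repeated squaring: 32^2≡1024, 32^4≡15, 32^8≡225, 32^16≡1132, 32^32≡361, 32^64≡258, 32^128≡957, 32^256≡804 (mod 1151).
32^288 = 32^(256+32) ≡ 192 (mod 1151).
Check: 192² = 36864 ≡ 32 (mod 1151). The two roots are 192 and 959.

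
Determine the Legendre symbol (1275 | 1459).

1

Reciprocity: 1275 ≡ 3 and 1459 ≡ 3 (mod 4), so (1275/1459) = −(1459/1275).
Reduce top mod 1275: now compute (184/1275).
Pull out 2^3: since 1275 ≡ 3 (mod 8), (2/1275) = -1, so (2/1275)^3 = -1.
Reciprocity: 23 ≡ 3 and 1275 ≡ 3 (mod 4), so (23/1275) = −(1275/23).
Reduce top mod 23: now compute (10/23).
Pull out 2: since 23 ≡ 7 (mod 8), (2/23) = +1.
Reciprocity: 5 ≡ 1 and 23 ≡ 3 (mod 4), so (5/23) = +(23/5).
Reduce top mod 5: now compute (3/5).
Reciprocity: 3 ≡ 3 and 5 ≡ 1 (mod 4), so (3/5) = +(5/3).
Reduce top mod 3: now compute (2/3).
Pull out 2: since 3 ≡ 3 (mod 8), (2/3) = -1.
Reached (1/3) = 1. Collecting the sign flips along the way, the symbol is +1.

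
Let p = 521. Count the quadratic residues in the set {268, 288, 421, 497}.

2

(268/521) = -1 → non-residue.
(288/521) = +1 → QR.
(421/521) = +1 → QR.
(497/521) = -1 → non-residue.
Total quadratic residues among the 4: 2.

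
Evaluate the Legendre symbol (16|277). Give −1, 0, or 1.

Pull out 2^4: since 277 ≡ 5 (mod 8), (2/277) = -1, so (2/277)^4 = +1.
Reached (1/277) = 1. Collecting the sign flips along the way, the symbol is +1.

1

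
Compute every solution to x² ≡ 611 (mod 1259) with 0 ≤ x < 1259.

Since 1259 ≡ 3 (mod 4), a square root of 611 is 611^((1259+1)/4) = 611^315 mod 1259.
Repeated squaring: 611^2≡657, 611^4≡1071, 611^8≡92, 611^16≡910, 611^32≡937, 611^64≡446, 611^128≡1253, 611^256≡36 (mod 1259).
611^315 = 611^(256+32+16+8+2+1) ≡ 300 (mod 1259).
Check: 300² = 90000 ≡ 611 (mod 1259). The two roots are 300 and 959.

300, 959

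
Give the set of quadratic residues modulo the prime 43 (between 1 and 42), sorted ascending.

1,4,6,9,10,11,13,14,15,16,17,21,23,24,25,31,35,36,38,40,41

Square k = 1,…,21 (k and 43−k give the same square):
1²=1, 2²=4, 3²=9, 4²=16, 5²=25, 6²=36, 7²≡6, 8²≡21, 9²≡38, 10²≡14, 11²≡35, 12²≡15, 13²≡40, 14²≡24, 15²≡10, 16²≡41, 17²≡31, 18²≡23, 19²≡17, 20²≡13, 21²≡11 (mod 43).
So the quadratic residues mod 43 are {1, 4, 6, 9, 10, 11, 13, 14, 15, 16, 17, 21, 23, 24, 25, 31, 35, 36, 38, 40, 41}.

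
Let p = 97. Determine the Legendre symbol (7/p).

Euler's criterion: (7/97) ≡ 7^48 (mod 97).
7^2 ≡ 49 (mod 97)
7^4 ≡ 73 (mod 97)
7^8 ≡ 91 (mod 97)
7^16 ≡ 36 (mod 97)
7^32 ≡ 35 (mod 97)
7^48 = 7^(32+16) ≡ 96 (mod 97).
Result is 96 ≡ −1, so (7/97) = −1.

-1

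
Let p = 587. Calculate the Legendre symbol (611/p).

Euler's criterion: (611/587) ≡ 24^293 (mod 587).
24^2 ≡ 576 (mod 587)
24^4 ≡ 121 (mod 587)
24^8 ≡ 553 (mod 587)
24^16 ≡ 569 (mod 587)
24^32 ≡ 324 (mod 587)
24^64 ≡ 490 (mod 587)
24^128 ≡ 17 (mod 587)
24^256 ≡ 289 (mod 587)
24^293 = 24^(256+32+4+1) ≡ 586 (mod 587).
Result is 586 ≡ −1, so (611/587) = −1.

-1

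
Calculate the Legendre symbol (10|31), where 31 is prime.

Euler's criterion: (10/31) ≡ 10^15 (mod 31).
10^2 ≡ 7 (mod 31)
10^4 ≡ 18 (mod 31)
10^8 ≡ 14 (mod 31)
10^15 = 10^(8+4+2+1) ≡ 1 (mod 31).
Result is 1, so (10/31) = 1.

1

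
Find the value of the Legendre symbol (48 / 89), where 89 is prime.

Pull out 2^4: since 89 ≡ 1 (mod 8), (2/89) = +1, so (2/89)^4 = +1.
Reciprocity: 3 ≡ 3 and 89 ≡ 1 (mod 4), so (3/89) = +(89/3).
Reduce top mod 3: now compute (2/3).
Pull out 2: since 3 ≡ 3 (mod 8), (2/3) = -1.
Reached (1/3) = 1. Collecting the sign flips along the way, the symbol is -1.

-1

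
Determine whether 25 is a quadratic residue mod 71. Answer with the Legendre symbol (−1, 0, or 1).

1

Reciprocity: 25 ≡ 1 and 71 ≡ 3 (mod 4), so (25/71) = +(71/25).
Reduce top mod 25: now compute (21/25).
Reciprocity: 21 ≡ 1 and 25 ≡ 1 (mod 4), so (21/25) = +(25/21).
Reduce top mod 21: now compute (4/21).
Pull out 2^2: since 21 ≡ 5 (mod 8), (2/21) = -1, so (2/21)^2 = +1.
Reached (1/21) = 1. Collecting the sign flips along the way, the symbol is +1.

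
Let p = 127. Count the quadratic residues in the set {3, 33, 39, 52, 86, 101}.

(3/127) = -1 → non-residue.
(33/127) = -1 → non-residue.
(39/127) = -1 → non-residue.
(52/127) = +1 → QR.
(86/127) = -1 → non-residue.
(101/127) = -1 → non-residue.
Total quadratic residues among the 6: 1.

1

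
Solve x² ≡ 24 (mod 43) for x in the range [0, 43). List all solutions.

14, 29

Since 43 ≡ 3 (mod 4), a square root of 24 is 24^((43+1)/4) = 24^11 mod 43.
Repeated squaring: 24^2≡17, 24^4≡31, 24^8≡15 (mod 43).
24^11 = 24^(8+2+1) ≡ 14 (mod 43).
Check: 14² = 196 ≡ 24 (mod 43). The two roots are 14 and 29.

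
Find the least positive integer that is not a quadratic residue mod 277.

2

(2/277) = −1, so 2 is the smallest positive non-residue mod 277.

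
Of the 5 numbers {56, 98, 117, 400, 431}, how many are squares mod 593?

(56/593) = -1 → non-residue.
(98/593) = +1 → QR.
(117/593) = -1 → non-residue.
(400/593) = +1 → QR.
(431/593) = +1 → QR.
Total quadratic residues among the 5: 3.

3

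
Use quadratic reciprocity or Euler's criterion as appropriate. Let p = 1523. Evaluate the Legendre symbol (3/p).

1

Reciprocity: 3 ≡ 3 and 1523 ≡ 3 (mod 4), so (3/1523) = −(1523/3).
Reduce top mod 3: now compute (2/3).
Pull out 2: since 3 ≡ 3 (mod 8), (2/3) = -1.
Reached (1/3) = 1. Collecting the sign flips along the way, the symbol is +1.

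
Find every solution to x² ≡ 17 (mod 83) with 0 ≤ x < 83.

10, 73

Since 83 ≡ 3 (mod 4), a square root of 17 is 17^((83+1)/4) = 17^21 mod 83.
Repeated squaring: 17^2≡40, 17^4≡23, 17^8≡31, 17^16≡48 (mod 83).
17^21 = 17^(16+4+1) ≡ 10 (mod 83).
Check: 10² = 100 ≡ 17 (mod 83). The two roots are 10 and 73.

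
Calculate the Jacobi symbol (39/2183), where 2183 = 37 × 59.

Reciprocity: 39 ≡ 3 and 2183 ≡ 3 (mod 4), so (39/2183) = −(2183/39).
Reduce top mod 39: now compute (38/39).
Pull out 2: since 39 ≡ 7 (mod 8), (2/39) = +1.
Reciprocity: 19 ≡ 3 and 39 ≡ 3 (mod 4), so (19/39) = −(39/19).
Reduce top mod 19: now compute (1/19).
Reached (1/19) = 1. Collecting the sign flips along the way, the symbol is +1.

1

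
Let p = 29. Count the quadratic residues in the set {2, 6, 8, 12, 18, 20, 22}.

3

(2/29) = -1 → non-residue.
(6/29) = +1 → QR.
(8/29) = -1 → non-residue.
(12/29) = -1 → non-residue.
(18/29) = -1 → non-residue.
(20/29) = +1 → QR.
(22/29) = +1 → QR.
Total quadratic residues among the 7: 3.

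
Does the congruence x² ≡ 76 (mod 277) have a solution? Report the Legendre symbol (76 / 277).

1

Euler's criterion: (76/277) ≡ 76^138 (mod 277).
76^2 ≡ 236 (mod 277)
76^4 ≡ 19 (mod 277)
76^8 ≡ 84 (mod 277)
76^16 ≡ 131 (mod 277)
76^32 ≡ 264 (mod 277)
76^64 ≡ 169 (mod 277)
76^128 ≡ 30 (mod 277)
76^138 = 76^(128+8+2) ≡ 1 (mod 277).
Result is 1, so (76/277) = 1.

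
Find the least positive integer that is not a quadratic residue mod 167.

5

(2/167) = +1, so 2 is a residue.
(3/167) = +1, so 3 is a residue.
(4/167) = +1, so 4 is a residue.
(5/167) = −1, so 5 is the smallest positive non-residue mod 167.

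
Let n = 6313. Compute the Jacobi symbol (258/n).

1

Pull out 2: since 6313 ≡ 1 (mod 8), (2/6313) = +1.
Reciprocity: 129 ≡ 1 and 6313 ≡ 1 (mod 4), so (129/6313) = +(6313/129).
Reduce top mod 129: now compute (121/129).
Reciprocity: 121 ≡ 1 and 129 ≡ 1 (mod 4), so (121/129) = +(129/121).
Reduce top mod 121: now compute (8/121).
Pull out 2^3: since 121 ≡ 1 (mod 8), (2/121) = +1, so (2/121)^3 = +1.
Reached (1/121) = 1. Collecting the sign flips along the way, the symbol is +1.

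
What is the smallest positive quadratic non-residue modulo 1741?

(2/1741) = −1, so 2 is the smallest positive non-residue mod 1741.

2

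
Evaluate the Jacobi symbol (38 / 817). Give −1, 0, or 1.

Pull out 2: since 817 ≡ 1 (mod 8), (2/817) = +1.
Reciprocity: 19 ≡ 3 and 817 ≡ 1 (mod 4), so (19/817) = +(817/19).
Reduce top mod 19: now compute (0/19).
Top reduces to 0: gcd > 1, so the symbol is 0.

0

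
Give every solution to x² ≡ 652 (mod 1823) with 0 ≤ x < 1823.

554, 1269

Since 1823 ≡ 3 (mod 4), a square root of 652 is 652^((1823+1)/4) = 652^456 mod 1823.
Repeated squaring: 652^2≡345, 652^4≡530, 652^8≡158, 652^16≡1265, 652^32≡1454, 652^64≡1259, 652^128≡894, 652^256≡762 (mod 1823).
652^456 = 652^(256+128+64+8) ≡ 554 (mod 1823).
Check: 554² = 306916 ≡ 652 (mod 1823). The two roots are 554 and 1269.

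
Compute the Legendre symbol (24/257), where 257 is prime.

Euler's criterion: (24/257) ≡ 24^128 (mod 257).
24^2 ≡ 62 (mod 257)
24^4 ≡ 246 (mod 257)
24^8 ≡ 121 (mod 257)
24^16 ≡ 249 (mod 257)
24^32 ≡ 64 (mod 257)
24^64 ≡ 241 (mod 257)
24^128 ≡ 256 (mod 257)
24^128 = 24^(128) ≡ 256 (mod 257).
Result is 256 ≡ −1, so (24/257) = −1.

-1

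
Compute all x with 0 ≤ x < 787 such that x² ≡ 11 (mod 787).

166, 621

Since 787 ≡ 3 (mod 4), a square root of 11 is 11^((787+1)/4) = 11^197 mod 787.
Repeated squaring: 11^2≡121, 11^4≡475, 11^8≡543, 11^16≡511, 11^32≡624, 11^64≡598, 11^128≡306 (mod 787).
11^197 = 11^(128+64+4+1) ≡ 166 (mod 787).
Check: 166² = 27556 ≡ 11 (mod 787). The two roots are 166 and 621.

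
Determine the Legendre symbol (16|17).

Euler's criterion: (16/17) ≡ 16^8 (mod 17).
16^2 ≡ 1 (mod 17)
16^4 ≡ 1 (mod 17)
16^8 ≡ 1 (mod 17)
16^8 = 16^(8) ≡ 1 (mod 17).
Result is 1, so (16/17) = 1.

1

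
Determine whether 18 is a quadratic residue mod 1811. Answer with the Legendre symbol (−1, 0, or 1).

-1

Pull out 2: since 1811 ≡ 3 (mod 8), (2/1811) = -1.
Reciprocity: 9 ≡ 1 and 1811 ≡ 3 (mod 4), so (9/1811) = +(1811/9).
Reduce top mod 9: now compute (2/9).
Pull out 2: since 9 ≡ 1 (mod 8), (2/9) = +1.
Reached (1/9) = 1. Collecting the sign flips along the way, the symbol is -1.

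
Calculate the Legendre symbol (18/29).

Pull out 2: since 29 ≡ 5 (mod 8), (2/29) = -1.
Reciprocity: 9 ≡ 1 and 29 ≡ 1 (mod 4), so (9/29) = +(29/9).
Reduce top mod 9: now compute (2/9).
Pull out 2: since 9 ≡ 1 (mod 8), (2/9) = +1.
Reached (1/9) = 1. Collecting the sign flips along the way, the symbol is -1.

-1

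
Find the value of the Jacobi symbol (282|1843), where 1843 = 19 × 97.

Pull out 2: since 1843 ≡ 3 (mod 8), (2/1843) = -1.
Reciprocity: 141 ≡ 1 and 1843 ≡ 3 (mod 4), so (141/1843) = +(1843/141).
Reduce top mod 141: now compute (10/141).
Pull out 2: since 141 ≡ 5 (mod 8), (2/141) = -1.
Reciprocity: 5 ≡ 1 and 141 ≡ 1 (mod 4), so (5/141) = +(141/5).
Reduce top mod 5: now compute (1/5).
Reached (1/5) = 1. Collecting the sign flips along the way, the symbol is +1.

1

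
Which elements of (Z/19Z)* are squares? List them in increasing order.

1, 4, 5, 6, 7, 9, 11, 16, 17

Square k = 1,…,9 (k and 19−k give the same square):
1²=1, 2²=4, 3²=9, 4²=16, 5²≡6, 6²≡17, 7²≡11, 8²≡7, 9²≡5 (mod 19).
So the quadratic residues mod 19 are {1, 4, 5, 6, 7, 9, 11, 16, 17}.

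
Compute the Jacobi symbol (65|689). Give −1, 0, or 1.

Reciprocity: 65 ≡ 1 and 689 ≡ 1 (mod 4), so (65/689) = +(689/65).
Reduce top mod 65: now compute (39/65).
Reciprocity: 39 ≡ 3 and 65 ≡ 1 (mod 4), so (39/65) = +(65/39).
Reduce top mod 39: now compute (26/39).
Pull out 2: since 39 ≡ 7 (mod 8), (2/39) = +1.
Reciprocity: 13 ≡ 1 and 39 ≡ 3 (mod 4), so (13/39) = +(39/13).
Reduce top mod 13: now compute (0/13).
Top reduces to 0: gcd > 1, so the symbol is 0.

0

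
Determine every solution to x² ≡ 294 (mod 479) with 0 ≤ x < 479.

Since 479 ≡ 3 (mod 4), a square root of 294 is 294^((479+1)/4) = 294^120 mod 479.
Repeated squaring: 294^2≡216, 294^4≡193, 294^8≡366, 294^16≡315, 294^32≡72, 294^64≡394 (mod 479).
294^120 = 294^(64+32+16+8) ≡ 343 (mod 479).
Check: 343² = 117649 ≡ 294 (mod 479). The two roots are 136 and 343.

136, 343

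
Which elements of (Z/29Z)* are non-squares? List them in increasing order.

Square k = 1,…,14 (k and 29−k give the same square):
1²=1, 2²=4, 3²=9, 4²=16, 5²=25, 6²≡7, 7²≡20, 8²≡6, 9²≡23, 10²≡13, 11²≡5, 12²≡28, 13²≡24, 14²≡22 (mod 29).
The residues are {1, 4, 5, 6, 7, 9, 13, 16, 20, 22, 23, 24, 25, 28}; the non-residues are the remaining 14 nonzero classes.

2 3 8 10 11 12 14 15 17 18 19 21 26 27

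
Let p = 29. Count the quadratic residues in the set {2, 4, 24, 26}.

(2/29) = -1 → non-residue.
(4/29) = +1 → QR.
(24/29) = +1 → QR.
(26/29) = -1 → non-residue.
Total quadratic residues among the 4: 2.

2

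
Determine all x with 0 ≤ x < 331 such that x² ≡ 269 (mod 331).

83, 248

Since 331 ≡ 3 (mod 4), a square root of 269 is 269^((331+1)/4) = 269^83 mod 331.
Repeated squaring: 269^2≡203, 269^4≡165, 269^8≡83, 269^16≡269, 269^32≡203, 269^64≡165 (mod 331).
269^83 = 269^(64+16+2+1) ≡ 83 (mod 331).
Check: 83² = 6889 ≡ 269 (mod 331). The two roots are 83 and 248.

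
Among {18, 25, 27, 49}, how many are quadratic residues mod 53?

2

(18/53) = -1 → non-residue.
(25/53) = +1 → QR.
(27/53) = -1 → non-residue.
(49/53) = +1 → QR.
Total quadratic residues among the 4: 2.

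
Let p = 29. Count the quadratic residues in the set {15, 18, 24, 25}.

2

(15/29) = -1 → non-residue.
(18/29) = -1 → non-residue.
(24/29) = +1 → QR.
(25/29) = +1 → QR.
Total quadratic residues among the 4: 2.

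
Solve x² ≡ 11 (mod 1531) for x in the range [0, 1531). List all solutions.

545, 986

Since 1531 ≡ 3 (mod 4), a square root of 11 is 11^((1531+1)/4) = 11^383 mod 1531.
Repeated squaring: 11^2≡121, 11^4≡862, 11^8≡509, 11^16≡342, 11^32≡608, 11^64≡693, 11^128≡1046, 11^256≡982 (mod 1531).
11^383 = 11^(256+64+32+16+8+4+2+1) ≡ 545 (mod 1531).
Check: 545² = 297025 ≡ 11 (mod 1531). The two roots are 545 and 986.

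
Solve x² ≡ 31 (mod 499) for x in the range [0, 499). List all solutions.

55, 444

Since 499 ≡ 3 (mod 4), a square root of 31 is 31^((499+1)/4) = 31^125 mod 499.
Repeated squaring: 31^2≡462, 31^4≡371, 31^8≡416, 31^16≡402, 31^32≡427, 31^64≡194 (mod 499).
31^125 = 31^(64+32+16+8+4+1) ≡ 444 (mod 499).
Check: 444² = 197136 ≡ 31 (mod 499). The two roots are 55 and 444.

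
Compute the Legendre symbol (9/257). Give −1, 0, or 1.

1

Reciprocity: 9 ≡ 1 and 257 ≡ 1 (mod 4), so (9/257) = +(257/9).
Reduce top mod 9: now compute (5/9).
Reciprocity: 5 ≡ 1 and 9 ≡ 1 (mod 4), so (5/9) = +(9/5).
Reduce top mod 5: now compute (4/5).
Pull out 2^2: since 5 ≡ 5 (mod 8), (2/5) = -1, so (2/5)^2 = +1.
Reached (1/5) = 1. Collecting the sign flips along the way, the symbol is +1.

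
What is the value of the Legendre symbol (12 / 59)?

1

Pull out 2^2: since 59 ≡ 3 (mod 8), (2/59) = -1, so (2/59)^2 = +1.
Reciprocity: 3 ≡ 3 and 59 ≡ 3 (mod 4), so (3/59) = −(59/3).
Reduce top mod 3: now compute (2/3).
Pull out 2: since 3 ≡ 3 (mod 8), (2/3) = -1.
Reached (1/3) = 1. Collecting the sign flips along the way, the symbol is +1.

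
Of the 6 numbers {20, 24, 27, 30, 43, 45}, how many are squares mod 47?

2

(20/47) = -1 → non-residue.
(24/47) = +1 → QR.
(27/47) = +1 → QR.
(30/47) = -1 → non-residue.
(43/47) = -1 → non-residue.
(45/47) = -1 → non-residue.
Total quadratic residues among the 6: 2.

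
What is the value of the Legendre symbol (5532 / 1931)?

First reduce: 5532 ≡ 1670 (mod 1931).
Pull out 2: since 1931 ≡ 3 (mod 8), (2/1931) = -1.
Reciprocity: 835 ≡ 3 and 1931 ≡ 3 (mod 4), so (835/1931) = −(1931/835).
Reduce top mod 835: now compute (261/835).
Reciprocity: 261 ≡ 1 and 835 ≡ 3 (mod 4), so (261/835) = +(835/261).
Reduce top mod 261: now compute (52/261).
Pull out 2^2: since 261 ≡ 5 (mod 8), (2/261) = -1, so (2/261)^2 = +1.
Reciprocity: 13 ≡ 1 and 261 ≡ 1 (mod 4), so (13/261) = +(261/13).
Reduce top mod 13: now compute (1/13).
Reached (1/13) = 1. Collecting the sign flips along the way, the symbol is +1.

1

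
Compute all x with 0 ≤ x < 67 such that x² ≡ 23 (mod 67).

Since 67 ≡ 3 (mod 4), a square root of 23 is 23^((67+1)/4) = 23^17 mod 67.
Repeated squaring: 23^2≡60, 23^4≡49, 23^8≡56, 23^16≡54 (mod 67).
23^17 = 23^(16+1) ≡ 36 (mod 67).
Check: 36² = 1296 ≡ 23 (mod 67). The two roots are 31 and 36.

31, 36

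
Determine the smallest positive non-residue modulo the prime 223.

(2/223) = +1, so 2 is a residue.
(3/223) = −1, so 3 is the smallest positive non-residue mod 223.

3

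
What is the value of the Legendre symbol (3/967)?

Euler's criterion: (3/967) ≡ 3^483 (mod 967).
3^2 ≡ 9 (mod 967)
3^4 ≡ 81 (mod 967)
3^8 ≡ 759 (mod 967)
3^16 ≡ 716 (mod 967)
3^32 ≡ 146 (mod 967)
3^64 ≡ 42 (mod 967)
3^128 ≡ 797 (mod 967)
3^256 ≡ 857 (mod 967)
3^483 = 3^(256+128+64+32+2+1) ≡ 966 (mod 967).
Result is 966 ≡ −1, so (3/967) = −1.

-1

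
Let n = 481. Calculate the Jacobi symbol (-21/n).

First reduce: -21 ≡ 460 (mod 481).
Pull out 2^2: since 481 ≡ 1 (mod 8), (2/481) = +1, so (2/481)^2 = +1.
Reciprocity: 115 ≡ 3 and 481 ≡ 1 (mod 4), so (115/481) = +(481/115).
Reduce top mod 115: now compute (21/115).
Reciprocity: 21 ≡ 1 and 115 ≡ 3 (mod 4), so (21/115) = +(115/21).
Reduce top mod 21: now compute (10/21).
Pull out 2: since 21 ≡ 5 (mod 8), (2/21) = -1.
Reciprocity: 5 ≡ 1 and 21 ≡ 1 (mod 4), so (5/21) = +(21/5).
Reduce top mod 5: now compute (1/5).
Reached (1/5) = 1. Collecting the sign flips along the way, the symbol is -1.

-1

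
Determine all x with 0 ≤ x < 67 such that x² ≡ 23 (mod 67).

31, 36

Since 67 ≡ 3 (mod 4), a square root of 23 is 23^((67+1)/4) = 23^17 mod 67.
Repeated squaring: 23^2≡60, 23^4≡49, 23^8≡56, 23^16≡54 (mod 67).
23^17 = 23^(16+1) ≡ 36 (mod 67).
Check: 36² = 1296 ≡ 23 (mod 67). The two roots are 31 and 36.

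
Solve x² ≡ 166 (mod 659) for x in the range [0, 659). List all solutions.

Since 659 ≡ 3 (mod 4), a square root of 166 is 166^((659+1)/4) = 166^165 mod 659.
Repeated squaring: 166^2≡537, 166^4≡386, 166^8≡62, 166^16≡549, 166^32≡238, 166^64≡629, 166^128≡241 (mod 659).
166^165 = 166^(128+32+4+1) ≡ 530 (mod 659).
Check: 530² = 280900 ≡ 166 (mod 659). The two roots are 129 and 530.

129, 530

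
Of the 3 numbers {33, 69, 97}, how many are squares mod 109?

1

(33/109) = -1 → non-residue.
(69/109) = -1 → non-residue.
(97/109) = +1 → QR.
Total quadratic residues among the 3: 1.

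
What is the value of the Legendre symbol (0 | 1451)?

0

Top reduces to 0: gcd > 1, so the symbol is 0.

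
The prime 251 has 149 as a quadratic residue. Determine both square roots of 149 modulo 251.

20, 231

Since 251 ≡ 3 (mod 4), a square root of 149 is 149^((251+1)/4) = 149^63 mod 251.
Repeated squaring: 149^2≡113, 149^4≡219, 149^8≡20, 149^16≡149, 149^32≡113 (mod 251).
149^63 = 149^(32+16+8+4+2+1) ≡ 20 (mod 251).
Check: 20² = 400 ≡ 149 (mod 251). The two roots are 20 and 231.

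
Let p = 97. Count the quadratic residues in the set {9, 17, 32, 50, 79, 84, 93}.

(9/97) = +1 → QR.
(17/97) = -1 → non-residue.
(32/97) = +1 → QR.
(50/97) = +1 → QR.
(79/97) = +1 → QR.
(84/97) = -1 → non-residue.
(93/97) = +1 → QR.
Total quadratic residues among the 7: 5.

5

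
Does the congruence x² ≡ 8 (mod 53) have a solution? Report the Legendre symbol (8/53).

-1

Pull out 2^3: since 53 ≡ 5 (mod 8), (2/53) = -1, so (2/53)^3 = -1.
Reached (1/53) = 1. Collecting the sign flips along the way, the symbol is -1.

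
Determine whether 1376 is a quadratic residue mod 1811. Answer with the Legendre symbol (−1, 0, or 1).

-1

Pull out 2^5: since 1811 ≡ 3 (mod 8), (2/1811) = -1, so (2/1811)^5 = -1.
Reciprocity: 43 ≡ 3 and 1811 ≡ 3 (mod 4), so (43/1811) = −(1811/43).
Reduce top mod 43: now compute (5/43).
Reciprocity: 5 ≡ 1 and 43 ≡ 3 (mod 4), so (5/43) = +(43/5).
Reduce top mod 5: now compute (3/5).
Reciprocity: 3 ≡ 3 and 5 ≡ 1 (mod 4), so (3/5) = +(5/3).
Reduce top mod 3: now compute (2/3).
Pull out 2: since 3 ≡ 3 (mod 8), (2/3) = -1.
Reached (1/3) = 1. Collecting the sign flips along the way, the symbol is -1.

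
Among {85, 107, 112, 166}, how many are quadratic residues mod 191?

2

(85/191) = +1 → QR.
(107/191) = +1 → QR.
(112/191) = -1 → non-residue.
(166/191) = -1 → non-residue.
Total quadratic residues among the 4: 2.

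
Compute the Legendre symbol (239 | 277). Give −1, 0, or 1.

Reciprocity: 239 ≡ 3 and 277 ≡ 1 (mod 4), so (239/277) = +(277/239).
Reduce top mod 239: now compute (38/239).
Pull out 2: since 239 ≡ 7 (mod 8), (2/239) = +1.
Reciprocity: 19 ≡ 3 and 239 ≡ 3 (mod 4), so (19/239) = −(239/19).
Reduce top mod 19: now compute (11/19).
Reciprocity: 11 ≡ 3 and 19 ≡ 3 (mod 4), so (11/19) = −(19/11).
Reduce top mod 11: now compute (8/11).
Pull out 2^3: since 11 ≡ 3 (mod 8), (2/11) = -1, so (2/11)^3 = -1.
Reached (1/11) = 1. Collecting the sign flips along the way, the symbol is -1.

-1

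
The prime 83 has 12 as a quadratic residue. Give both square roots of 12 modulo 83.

26, 57

Since 83 ≡ 3 (mod 4), a square root of 12 is 12^((83+1)/4) = 12^21 mod 83.
Repeated squaring: 12^2≡61, 12^4≡69, 12^8≡30, 12^16≡70 (mod 83).
12^21 = 12^(16+4+1) ≡ 26 (mod 83).
Check: 26² = 676 ≡ 12 (mod 83). The two roots are 26 and 57.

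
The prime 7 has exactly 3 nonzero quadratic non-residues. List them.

Square k = 1,…,3 (k and 7−k give the same square):
1²=1, 2²=4, 3²≡2 (mod 7).
The residues are {1, 2, 4}; the non-residues are the remaining 3 nonzero classes.

3 5 6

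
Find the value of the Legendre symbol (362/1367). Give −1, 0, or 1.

Pull out 2: since 1367 ≡ 7 (mod 8), (2/1367) = +1.
Reciprocity: 181 ≡ 1 and 1367 ≡ 3 (mod 4), so (181/1367) = +(1367/181).
Reduce top mod 181: now compute (100/181).
Pull out 2^2: since 181 ≡ 5 (mod 8), (2/181) = -1, so (2/181)^2 = +1.
Reciprocity: 25 ≡ 1 and 181 ≡ 1 (mod 4), so (25/181) = +(181/25).
Reduce top mod 25: now compute (6/25).
Pull out 2: since 25 ≡ 1 (mod 8), (2/25) = +1.
Reciprocity: 3 ≡ 3 and 25 ≡ 1 (mod 4), so (3/25) = +(25/3).
Reduce top mod 3: now compute (1/3).
Reached (1/3) = 1. Collecting the sign flips along the way, the symbol is +1.

1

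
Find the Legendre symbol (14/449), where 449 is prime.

Pull out 2: since 449 ≡ 1 (mod 8), (2/449) = +1.
Reciprocity: 7 ≡ 3 and 449 ≡ 1 (mod 4), so (7/449) = +(449/7).
Reduce top mod 7: now compute (1/7).
Reached (1/7) = 1. Collecting the sign flips along the way, the symbol is +1.

1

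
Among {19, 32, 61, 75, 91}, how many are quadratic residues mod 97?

4

(19/97) = -1 → non-residue.
(32/97) = +1 → QR.
(61/97) = +1 → QR.
(75/97) = +1 → QR.
(91/97) = +1 → QR.
Total quadratic residues among the 5: 4.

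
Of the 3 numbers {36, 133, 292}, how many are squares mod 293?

3

(36/293) = +1 → QR.
(133/293) = +1 → QR.
(292/293) = +1 → QR.
Total quadratic residues among the 3: 3.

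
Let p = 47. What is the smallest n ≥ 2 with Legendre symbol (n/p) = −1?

5

(2/47) = +1, so 2 is a residue.
(3/47) = +1, so 3 is a residue.
(4/47) = +1, so 4 is a residue.
(5/47) = −1, so 5 is the smallest positive non-residue mod 47.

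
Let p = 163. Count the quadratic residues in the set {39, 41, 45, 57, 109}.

3

(39/163) = +1 → QR.
(41/163) = +1 → QR.
(45/163) = -1 → non-residue.
(57/163) = +1 → QR.
(109/163) = -1 → non-residue.
Total quadratic residues among the 5: 3.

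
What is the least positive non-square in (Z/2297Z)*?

3

(2/2297) = +1, so 2 is a residue.
(3/2297) = −1, so 3 is the smallest positive non-residue mod 2297.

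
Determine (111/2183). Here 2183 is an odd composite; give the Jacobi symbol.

Reciprocity: 111 ≡ 3 and 2183 ≡ 3 (mod 4), so (111/2183) = −(2183/111).
Reduce top mod 111: now compute (74/111).
Pull out 2: since 111 ≡ 7 (mod 8), (2/111) = +1.
Reciprocity: 37 ≡ 1 and 111 ≡ 3 (mod 4), so (37/111) = +(111/37).
Reduce top mod 37: now compute (0/37).
Top reduces to 0: gcd > 1, so the symbol is 0.

0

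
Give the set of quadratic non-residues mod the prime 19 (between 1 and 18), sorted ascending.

Square k = 1,…,9 (k and 19−k give the same square):
1²=1, 2²=4, 3²=9, 4²=16, 5²≡6, 6²≡17, 7²≡11, 8²≡7, 9²≡5 (mod 19).
The residues are {1, 4, 5, 6, 7, 9, 11, 16, 17}; the non-residues are the remaining 9 nonzero classes.

2 3 8 10 12 13 14 15 18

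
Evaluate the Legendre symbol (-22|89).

1

First reduce: -22 ≡ 67 (mod 89).
Reciprocity: 67 ≡ 3 and 89 ≡ 1 (mod 4), so (67/89) = +(89/67).
Reduce top mod 67: now compute (22/67).
Pull out 2: since 67 ≡ 3 (mod 8), (2/67) = -1.
Reciprocity: 11 ≡ 3 and 67 ≡ 3 (mod 4), so (11/67) = −(67/11).
Reduce top mod 11: now compute (1/11).
Reached (1/11) = 1. Collecting the sign flips along the way, the symbol is +1.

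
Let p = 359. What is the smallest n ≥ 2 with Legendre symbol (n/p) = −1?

(2/359) = +1, so 2 is a residue.
(3/359) = +1, so 3 is a residue.
(4/359) = +1, so 4 is a residue.
(5/359) = +1, so 5 is a residue.
(6/359) = +1, so 6 is a residue.
(7/359) = −1, so 7 is the smallest positive non-residue mod 359.

7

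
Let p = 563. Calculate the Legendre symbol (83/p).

-1

Reciprocity: 83 ≡ 3 and 563 ≡ 3 (mod 4), so (83/563) = −(563/83).
Reduce top mod 83: now compute (65/83).
Reciprocity: 65 ≡ 1 and 83 ≡ 3 (mod 4), so (65/83) = +(83/65).
Reduce top mod 65: now compute (18/65).
Pull out 2: since 65 ≡ 1 (mod 8), (2/65) = +1.
Reciprocity: 9 ≡ 1 and 65 ≡ 1 (mod 4), so (9/65) = +(65/9).
Reduce top mod 9: now compute (2/9).
Pull out 2: since 9 ≡ 1 (mod 8), (2/9) = +1.
Reached (1/9) = 1. Collecting the sign flips along the way, the symbol is -1.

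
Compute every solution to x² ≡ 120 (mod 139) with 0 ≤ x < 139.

26, 113

Since 139 ≡ 3 (mod 4), a square root of 120 is 120^((139+1)/4) = 120^35 mod 139.
Repeated squaring: 120^2≡83, 120^4≡78, 120^8≡107, 120^16≡51, 120^32≡99 (mod 139).
120^35 = 120^(32+2+1) ≡ 113 (mod 139).
Check: 113² = 12769 ≡ 120 (mod 139). The two roots are 26 and 113.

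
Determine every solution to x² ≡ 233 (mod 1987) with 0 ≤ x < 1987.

Since 1987 ≡ 3 (mod 4), a square root of 233 is 233^((1987+1)/4) = 233^497 mod 1987.
Repeated squaring: 233^2≡640, 233^4≡278, 233^8≡1778, 233^16≡1954, 233^32≡1089, 233^64≡1669, 233^128≡1774, 233^256≡1655 (mod 1987).
233^497 = 233^(256+128+64+32+16+1) ≡ 1860 (mod 1987).
Check: 1860² = 3459600 ≡ 233 (mod 1987). The two roots are 127 and 1860.

127, 1860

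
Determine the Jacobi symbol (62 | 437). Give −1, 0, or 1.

Pull out 2: since 437 ≡ 5 (mod 8), (2/437) = -1.
Reciprocity: 31 ≡ 3 and 437 ≡ 1 (mod 4), so (31/437) = +(437/31).
Reduce top mod 31: now compute (3/31).
Reciprocity: 3 ≡ 3 and 31 ≡ 3 (mod 4), so (3/31) = −(31/3).
Reduce top mod 3: now compute (1/3).
Reached (1/3) = 1. Collecting the sign flips along the way, the symbol is +1.

1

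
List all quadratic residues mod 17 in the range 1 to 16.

1 2 4 8 9 13 15 16

Square k = 1,…,8 (k and 17−k give the same square):
1²=1, 2²=4, 3²=9, 4²=16, 5²≡8, 6²≡2, 7²≡15, 8²≡13 (mod 17).
So the quadratic residues mod 17 are {1, 2, 4, 8, 9, 13, 15, 16}.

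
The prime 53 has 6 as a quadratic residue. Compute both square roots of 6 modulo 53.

18, 35

53 ≡ 1 (mod 4), so we find a root by search.
Trying successive values, 18² = 324 ≡ 6 (mod 53). The other root is 53 − 18 = 35.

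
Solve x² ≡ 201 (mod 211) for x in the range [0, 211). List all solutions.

74, 137

Since 211 ≡ 3 (mod 4), a square root of 201 is 201^((211+1)/4) = 201^53 mod 211.
Repeated squaring: 201^2≡100, 201^4≡83, 201^8≡137, 201^16≡201, 201^32≡100 (mod 211).
201^53 = 201^(32+16+4+1) ≡ 137 (mod 211).
Check: 137² = 18769 ≡ 201 (mod 211). The two roots are 74 and 137.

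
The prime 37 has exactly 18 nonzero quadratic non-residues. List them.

Square k = 1,…,18 (k and 37−k give the same square):
1²=1, 2²=4, 3²=9, 4²=16, 5²=25, 6²=36, 7²≡12, 8²≡27, 9²≡7, 10²≡26, 11²≡10, 12²≡33, 13²≡21, 14²≡11, 15²≡3, 16²≡34, 17²≡30, 18²≡28 (mod 37).
The residues are {1, 3, 4, 7, 9, 10, 11, 12, 16, 21, 25, 26, 27, 28, 30, 33, 34, 36}; the non-residues are the remaining 18 nonzero classes.

2, 5, 6, 8, 13, 14, 15, 17, 18, 19, 20, 22, 23, 24, 29, 31, 32, 35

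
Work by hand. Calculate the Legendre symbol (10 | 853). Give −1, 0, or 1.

1

Pull out 2: since 853 ≡ 5 (mod 8), (2/853) = -1.
Reciprocity: 5 ≡ 1 and 853 ≡ 1 (mod 4), so (5/853) = +(853/5).
Reduce top mod 5: now compute (3/5).
Reciprocity: 3 ≡ 3 and 5 ≡ 1 (mod 4), so (3/5) = +(5/3).
Reduce top mod 3: now compute (2/3).
Pull out 2: since 3 ≡ 3 (mod 8), (2/3) = -1.
Reached (1/3) = 1. Collecting the sign flips along the way, the symbol is +1.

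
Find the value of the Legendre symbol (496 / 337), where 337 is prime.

First reduce: 496 ≡ 159 (mod 337).
Reciprocity: 159 ≡ 3 and 337 ≡ 1 (mod 4), so (159/337) = +(337/159).
Reduce top mod 159: now compute (19/159).
Reciprocity: 19 ≡ 3 and 159 ≡ 3 (mod 4), so (19/159) = −(159/19).
Reduce top mod 19: now compute (7/19).
Reciprocity: 7 ≡ 3 and 19 ≡ 3 (mod 4), so (7/19) = −(19/7).
Reduce top mod 7: now compute (5/7).
Reciprocity: 5 ≡ 1 and 7 ≡ 3 (mod 4), so (5/7) = +(7/5).
Reduce top mod 5: now compute (2/5).
Pull out 2: since 5 ≡ 5 (mod 8), (2/5) = -1.
Reached (1/5) = 1. Collecting the sign flips along the way, the symbol is -1.

-1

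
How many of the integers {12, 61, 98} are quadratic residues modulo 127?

2

(12/127) = -1 → non-residue.
(61/127) = +1 → QR.
(98/127) = +1 → QR.
Total quadratic residues among the 3: 2.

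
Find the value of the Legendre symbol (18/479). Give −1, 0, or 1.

1

Euler's criterion: (18/479) ≡ 18^239 (mod 479).
18^2 ≡ 324 (mod 479)
18^4 ≡ 75 (mod 479)
18^8 ≡ 356 (mod 479)
18^16 ≡ 280 (mod 479)
18^32 ≡ 323 (mod 479)
18^64 ≡ 386 (mod 479)
18^128 ≡ 27 (mod 479)
18^239 = 18^(128+64+32+8+4+2+1) ≡ 1 (mod 479).
Result is 1, so (18/479) = 1.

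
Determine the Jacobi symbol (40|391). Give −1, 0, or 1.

1

Pull out 2^3: since 391 ≡ 7 (mod 8), (2/391) = +1, so (2/391)^3 = +1.
Reciprocity: 5 ≡ 1 and 391 ≡ 3 (mod 4), so (5/391) = +(391/5).
Reduce top mod 5: now compute (1/5).
Reached (1/5) = 1. Collecting the sign flips along the way, the symbol is +1.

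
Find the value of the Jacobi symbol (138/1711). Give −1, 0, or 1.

1

Pull out 2: since 1711 ≡ 7 (mod 8), (2/1711) = +1.
Reciprocity: 69 ≡ 1 and 1711 ≡ 3 (mod 4), so (69/1711) = +(1711/69).
Reduce top mod 69: now compute (55/69).
Reciprocity: 55 ≡ 3 and 69 ≡ 1 (mod 4), so (55/69) = +(69/55).
Reduce top mod 55: now compute (14/55).
Pull out 2: since 55 ≡ 7 (mod 8), (2/55) = +1.
Reciprocity: 7 ≡ 3 and 55 ≡ 3 (mod 4), so (7/55) = −(55/7).
Reduce top mod 7: now compute (6/7).
Pull out 2: since 7 ≡ 7 (mod 8), (2/7) = +1.
Reciprocity: 3 ≡ 3 and 7 ≡ 3 (mod 4), so (3/7) = −(7/3).
Reduce top mod 3: now compute (1/3).
Reached (1/3) = 1. Collecting the sign flips along the way, the symbol is +1.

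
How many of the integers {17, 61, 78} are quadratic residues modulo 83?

3

(17/83) = +1 → QR.
(61/83) = +1 → QR.
(78/83) = +1 → QR.
Total quadratic residues among the 3: 3.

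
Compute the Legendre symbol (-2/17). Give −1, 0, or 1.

First reduce: -2 ≡ 15 (mod 17).
Reciprocity: 15 ≡ 3 and 17 ≡ 1 (mod 4), so (15/17) = +(17/15).
Reduce top mod 15: now compute (2/15).
Pull out 2: since 15 ≡ 7 (mod 8), (2/15) = +1.
Reached (1/15) = 1. Collecting the sign flips along the way, the symbol is +1.

1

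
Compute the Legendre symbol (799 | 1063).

Reciprocity: 799 ≡ 3 and 1063 ≡ 3 (mod 4), so (799/1063) = −(1063/799).
Reduce top mod 799: now compute (264/799).
Pull out 2^3: since 799 ≡ 7 (mod 8), (2/799) = +1, so (2/799)^3 = +1.
Reciprocity: 33 ≡ 1 and 799 ≡ 3 (mod 4), so (33/799) = +(799/33).
Reduce top mod 33: now compute (7/33).
Reciprocity: 7 ≡ 3 and 33 ≡ 1 (mod 4), so (7/33) = +(33/7).
Reduce top mod 7: now compute (5/7).
Reciprocity: 5 ≡ 1 and 7 ≡ 3 (mod 4), so (5/7) = +(7/5).
Reduce top mod 5: now compute (2/5).
Pull out 2: since 5 ≡ 5 (mod 8), (2/5) = -1.
Reached (1/5) = 1. Collecting the sign flips along the way, the symbol is +1.

1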